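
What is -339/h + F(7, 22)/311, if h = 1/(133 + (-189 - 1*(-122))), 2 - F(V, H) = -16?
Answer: -6958296/311 ≈ -22374.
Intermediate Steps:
F(V, H) = 18 (F(V, H) = 2 - 1*(-16) = 2 + 16 = 18)
h = 1/66 (h = 1/(133 + (-189 + 122)) = 1/(133 - 67) = 1/66 ≈ 0.015152)
-339/h + F(7, 22)/311 = -339/1/66 + 18/311 = -339*66 + 18*(1/311) = -22374 + 18/311 = -6958296/311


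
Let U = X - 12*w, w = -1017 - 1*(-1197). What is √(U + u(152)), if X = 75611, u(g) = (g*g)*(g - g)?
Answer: 7*√1499 ≈ 271.02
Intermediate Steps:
w = 180 (w = -1017 + 1197 = 180)
u(g) = 0 (u(g) = g²*0 = 0)
U = 73451 (U = 75611 - 12*180 = 75611 - 1*2160 = 75611 - 2160 = 73451)
√(U + u(152)) = √(73451 + 0) = √73451 = 7*√1499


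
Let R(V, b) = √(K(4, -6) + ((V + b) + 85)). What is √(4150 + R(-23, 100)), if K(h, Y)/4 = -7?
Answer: √(4150 + √134) ≈ 64.510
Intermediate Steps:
K(h, Y) = -28 (K(h, Y) = 4*(-7) = -28)
R(V, b) = √(57 + V + b) (R(V, b) = √(-28 + ((V + b) + 85)) = √(-28 + (85 + V + b)) = √(57 + V + b))
√(4150 + R(-23, 100)) = √(4150 + √(57 - 23 + 100)) = √(4150 + √134)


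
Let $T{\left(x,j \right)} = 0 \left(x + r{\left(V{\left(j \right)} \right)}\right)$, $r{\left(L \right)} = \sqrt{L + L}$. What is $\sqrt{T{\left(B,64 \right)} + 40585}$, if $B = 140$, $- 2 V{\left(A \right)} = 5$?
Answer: $\sqrt{40585} \approx 201.46$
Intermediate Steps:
$V{\left(A \right)} = - \frac{5}{2}$ ($V{\left(A \right)} = \left(- \frac{1}{2}\right) 5 = - \frac{5}{2}$)
$r{\left(L \right)} = \sqrt{2} \sqrt{L}$ ($r{\left(L \right)} = \sqrt{2 L} = \sqrt{2} \sqrt{L}$)
$T{\left(x,j \right)} = 0$ ($T{\left(x,j \right)} = 0 \left(x + \sqrt{2} \sqrt{- \frac{5}{2}}\right) = 0 \left(x + \sqrt{2} \frac{i \sqrt{10}}{2}\right) = 0 \left(x + i \sqrt{5}\right) = 0$)
$\sqrt{T{\left(B,64 \right)} + 40585} = \sqrt{0 + 40585} = \sqrt{40585}$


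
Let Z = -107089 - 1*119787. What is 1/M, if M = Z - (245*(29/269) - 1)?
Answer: -269/61036480 ≈ -4.4072e-6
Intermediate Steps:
Z = -226876 (Z = -107089 - 119787 = -226876)
M = -61036480/269 (M = -226876 - (245*(29/269) - 1) = -226876 - (7105/269 - 1) = -226876 - 1*6836/269 = -226876 - 6836/269 = -61036480/269 ≈ -2.2690e+5)
1/M = 1/(-61036480/269) = -269/61036480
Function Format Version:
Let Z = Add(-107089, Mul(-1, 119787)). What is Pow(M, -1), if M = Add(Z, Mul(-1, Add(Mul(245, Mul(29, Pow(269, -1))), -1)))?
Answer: Rational(-269, 61036480) ≈ -4.4072e-6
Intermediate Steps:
Z = -226876 (Z = Add(-107089, -119787) = -226876)
M = Rational(-61036480, 269) (M = Add(-226876, Mul(-1, Add(Mul(245, Mul(29, Pow(269, -1))), -1))) = Add(-226876, Mul(-1, Add(Mul(245, Mul(29, Rational(1, 269))), -1))) = Add(-226876, Mul(-1, Add(Mul(245, Rational(29, 269)), -1))) = Add(-226876, Mul(-1, Add(Rational(7105, 269), -1))) = Add(-226876, Mul(-1, Rational(6836, 269))) = Add(-226876, Rational(-6836, 269)) = Rational(-61036480, 269) ≈ -2.2690e+5)
Pow(M, -1) = Pow(Rational(-61036480, 269), -1) = Rational(-269, 61036480)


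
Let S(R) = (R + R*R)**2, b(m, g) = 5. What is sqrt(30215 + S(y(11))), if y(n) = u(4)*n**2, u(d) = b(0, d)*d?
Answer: sqrt(34325771822615) ≈ 5.8588e+6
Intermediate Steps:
u(d) = 5*d
y(n) = 20*n**2 (y(n) = (5*4)*n**2 = 20*n**2)
S(R) = (R + R**2)**2
sqrt(30215 + S(y(11))) = sqrt(30215 + (20*11**2)**2*(1 + 20*11**2)**2) = sqrt(30215 + (20*121)**2*(1 + 20*121)**2) = sqrt(30215 + 2420**2*(1 + 2420)**2) = sqrt(30215 + 5856400*2421**2) = sqrt(30215 + 5856400*5861241) = sqrt(30215 + 34325771792400) = sqrt(34325771822615)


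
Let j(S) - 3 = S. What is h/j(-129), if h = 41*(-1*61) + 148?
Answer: 2353/126 ≈ 18.675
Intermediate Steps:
j(S) = 3 + S
h = -2353 (h = 41*(-61) + 148 = -2501 + 148 = -2353)
h/j(-129) = -2353/(3 - 129) = -2353/(-126) = -2353*(-1/126) = 2353/126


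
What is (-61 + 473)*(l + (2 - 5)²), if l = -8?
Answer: 412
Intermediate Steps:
(-61 + 473)*(l + (2 - 5)²) = (-61 + 473)*(-8 + (2 - 5)²) = 412*(-8 + (-3)²) = 412*(-8 + 9) = 412*1 = 412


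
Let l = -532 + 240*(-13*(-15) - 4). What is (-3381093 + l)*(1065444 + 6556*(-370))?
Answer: 4537588276660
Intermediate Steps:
l = 45308 (l = -532 + 240*(195 - 4) = -532 + 240*191 = -532 + 45840 = 45308)
(-3381093 + l)*(1065444 + 6556*(-370)) = (-3381093 + 45308)*(1065444 + 6556*(-370)) = -3335785*(1065444 - 2425720) = -3335785*(-1360276) = 4537588276660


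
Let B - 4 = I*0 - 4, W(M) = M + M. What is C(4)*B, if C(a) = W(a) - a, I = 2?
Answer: 0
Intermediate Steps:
W(M) = 2*M
C(a) = a (C(a) = 2*a - a = a)
B = 0 (B = 4 + (2*0 - 4) = 4 + (0 - 4) = 4 - 4 = 0)
C(4)*B = 4*0 = 0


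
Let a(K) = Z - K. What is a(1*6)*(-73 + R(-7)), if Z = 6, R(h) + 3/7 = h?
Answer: 0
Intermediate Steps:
R(h) = -3/7 + h
a(K) = 6 - K
a(1*6)*(-73 + R(-7)) = (6 - 6)*(-73 + (-3/7 - 7)) = (6 - 1*6)*(-73 - 52/7) = (6 - 6)*(-563/7) = 0*(-563/7) = 0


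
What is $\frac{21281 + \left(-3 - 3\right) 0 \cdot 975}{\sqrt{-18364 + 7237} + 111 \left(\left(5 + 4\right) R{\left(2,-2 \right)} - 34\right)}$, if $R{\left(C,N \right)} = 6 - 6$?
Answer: $- \frac{26771498}{4751401} - \frac{21281 i \sqrt{11127}}{14254203} \approx -5.6344 - 0.15748 i$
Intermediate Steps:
$R{\left(C,N \right)} = 0$ ($R{\left(C,N \right)} = 6 - 6 = 0$)
$\frac{21281 + \left(-3 - 3\right) 0 \cdot 975}{\sqrt{-18364 + 7237} + 111 \left(\left(5 + 4\right) R{\left(2,-2 \right)} - 34\right)} = \frac{21281 + \left(-3 - 3\right) 0 \cdot 975}{\sqrt{-18364 + 7237} + 111 \left(\left(5 + 4\right) 0 - 34\right)} = \frac{21281 + \left(-6\right) 0 \cdot 975}{\sqrt{-11127} + 111 \left(9 \cdot 0 - 34\right)} = \frac{21281 + 0 \cdot 975}{i \sqrt{11127} + 111 \left(0 - 34\right)} = \frac{21281 + 0}{i \sqrt{11127} + 111 \left(-34\right)} = \frac{21281}{i \sqrt{11127} - 3774} = \frac{21281}{-3774 + i \sqrt{11127}}$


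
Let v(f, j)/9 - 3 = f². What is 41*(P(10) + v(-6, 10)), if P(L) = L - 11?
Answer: 14350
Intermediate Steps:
v(f, j) = 27 + 9*f²
P(L) = -11 + L
41*(P(10) + v(-6, 10)) = 41*((-11 + 10) + (27 + 9*(-6)²)) = 41*(-1 + (27 + 9*36)) = 41*(-1 + (27 + 324)) = 41*(-1 + 351) = 41*350 = 14350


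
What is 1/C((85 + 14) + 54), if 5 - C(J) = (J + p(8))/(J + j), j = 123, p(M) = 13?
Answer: 138/607 ≈ 0.22735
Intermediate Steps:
C(J) = 5 - (13 + J)/(123 + J) (C(J) = 5 - (J + 13)/(J + 123) = 5 - (13 + J)/(123 + J))
1/C((85 + 14) + 54) = 1/(2*(301 + 2*((85 + 14) + 54))/(123 + ((85 + 14) + 54))) = 1/(2*(301 + 2*(99 + 54))/(123 + (99 + 54))) = 1/(2*(301 + 2*153)/(123 + 153)) = 1/(2*(301 + 306)/276) = 1/(2*(1/276)*607) = 1/(607/138) = 138/607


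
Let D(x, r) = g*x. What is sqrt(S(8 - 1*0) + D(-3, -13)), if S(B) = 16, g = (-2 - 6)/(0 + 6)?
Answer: 2*sqrt(5) ≈ 4.4721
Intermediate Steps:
g = -4/3 (g = -8/6 = -8*1/6 = -4/3 ≈ -1.3333)
D(x, r) = -4*x/3
sqrt(S(8 - 1*0) + D(-3, -13)) = sqrt(16 - 4/3*(-3)) = sqrt(16 + 4) = sqrt(20) = 2*sqrt(5)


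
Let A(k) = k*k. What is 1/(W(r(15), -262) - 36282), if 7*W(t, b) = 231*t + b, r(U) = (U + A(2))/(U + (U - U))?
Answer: -35/1269717 ≈ -2.7565e-5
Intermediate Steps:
A(k) = k²
r(U) = (4 + U)/U (r(U) = (U + 2²)/(U + (U - U)) = (U + 4)/(U + 0) = (4 + U)/U)
W(t, b) = 33*t + b/7 (W(t, b) = (231*t + b)/7 = (b + 231*t)/7 = 33*t + b/7)
1/(W(r(15), -262) - 36282) = 1/((33*((4 + 15)/15) + (⅐)*(-262)) - 36282) = 1/((33*((1/15)*19) - 262/7) - 36282) = 1/((33*(19/15) - 262/7) - 36282) = 1/((209/5 - 262/7) - 36282) = 1/(153/35 - 36282) = 1/(-1269717/35) = -35/1269717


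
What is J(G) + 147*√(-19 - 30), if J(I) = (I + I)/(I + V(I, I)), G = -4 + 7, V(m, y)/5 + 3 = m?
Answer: 2 + 1029*I ≈ 2.0 + 1029.0*I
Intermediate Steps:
V(m, y) = -15 + 5*m
G = 3
J(I) = 2*I/(-15 + 6*I) (J(I) = (I + I)/(I + (-15 + 5*I)) = (2*I)/(-15 + 6*I) = 2*I/(-15 + 6*I))
J(G) + 147*√(-19 - 30) = (⅔)*3/(-5 + 2*3) + 147*√(-19 - 30) = (⅔)*3/(-5 + 6) + 147*√(-49) = (⅔)*3/1 + 147*(7*I) = (⅔)*3*1 + 1029*I = 2 + 1029*I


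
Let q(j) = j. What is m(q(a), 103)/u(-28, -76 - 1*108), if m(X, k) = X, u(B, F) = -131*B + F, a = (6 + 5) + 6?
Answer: 17/3484 ≈ 0.0048794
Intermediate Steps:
a = 17 (a = 11 + 6 = 17)
u(B, F) = F - 131*B
m(q(a), 103)/u(-28, -76 - 1*108) = 17/((-76 - 1*108) - 131*(-28)) = 17/((-76 - 108) + 3668) = 17/(-184 + 3668) = 17/3484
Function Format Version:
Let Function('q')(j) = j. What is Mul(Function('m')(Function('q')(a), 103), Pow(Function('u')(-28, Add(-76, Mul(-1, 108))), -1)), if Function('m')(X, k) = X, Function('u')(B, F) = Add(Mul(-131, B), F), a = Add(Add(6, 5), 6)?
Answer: Rational(17, 3484) ≈ 0.0048794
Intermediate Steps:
a = 17 (a = Add(11, 6) = 17)
Function('u')(B, F) = Add(F, Mul(-131, B))
Mul(Function('m')(Function('q')(a), 103), Pow(Function('u')(-28, Add(-76, Mul(-1, 108))), -1)) = Mul(17, Pow(Add(Add(-76, Mul(-1, 108)), Mul(-131, -28)), -1)) = Mul(17, Pow(Add(Add(-76, -108), 3668), -1)) = Mul(17, Pow(Add(-184, 3668), -1)) = Mul(17, Pow(3484, -1)) = Mul(17, Rational(1, 3484)) = Rational(17, 3484)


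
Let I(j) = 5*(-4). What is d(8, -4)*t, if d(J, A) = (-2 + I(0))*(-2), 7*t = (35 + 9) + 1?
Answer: 1980/7 ≈ 282.86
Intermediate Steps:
I(j) = -20
t = 45/7 (t = ((35 + 9) + 1)/7 = (44 + 1)/7 = (1/7)*45 = 45/7 ≈ 6.4286)
d(J, A) = 44 (d(J, A) = (-2 - 20)*(-2) = -22*(-2) = 44)
d(8, -4)*t = 44*(45/7) = 1980/7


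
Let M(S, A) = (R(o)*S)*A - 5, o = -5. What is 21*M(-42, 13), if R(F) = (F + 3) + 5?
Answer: -34503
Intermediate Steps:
R(F) = 8 + F (R(F) = (3 + F) + 5 = 8 + F)
M(S, A) = -5 + 3*A*S (M(S, A) = ((8 - 5)*S)*A - 5 = (3*S)*A - 5 = 3*A*S - 5 = -5 + 3*A*S)
21*M(-42, 13) = 21*(-5 + 3*13*(-42)) = 21*(-5 - 1638) = 21*(-1643) = -34503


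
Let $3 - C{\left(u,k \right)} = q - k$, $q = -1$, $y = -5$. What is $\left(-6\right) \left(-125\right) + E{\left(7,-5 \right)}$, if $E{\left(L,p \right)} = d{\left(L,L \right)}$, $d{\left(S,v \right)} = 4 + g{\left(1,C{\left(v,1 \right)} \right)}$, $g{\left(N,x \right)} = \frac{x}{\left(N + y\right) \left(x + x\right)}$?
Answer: $\frac{6031}{8} \approx 753.88$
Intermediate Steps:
$C{\left(u,k \right)} = 4 + k$ ($C{\left(u,k \right)} = 3 - \left(-1 - k\right) = 3 + \left(1 + k\right) = 4 + k$)
$g{\left(N,x \right)} = \frac{1}{2 \left(-5 + N\right)}$ ($g{\left(N,x \right)} = \frac{x}{\left(N - 5\right) \left(x + x\right)} = \frac{x}{\left(-5 + N\right) 2 x} = \frac{x}{2 x \left(-5 + N\right)} = x \frac{1}{2 x \left(-5 + N\right)} = \frac{1}{2 \left(-5 + N\right)}$)
$d{\left(S,v \right)} = \frac{31}{8}$ ($d{\left(S,v \right)} = 4 + \frac{1}{2 \left(-5 + 1\right)} = 4 + \frac{1}{2 \left(-4\right)} = 4 + \frac{1}{2} \left(- \frac{1}{4}\right) = 4 - \frac{1}{8} = \frac{31}{8}$)
$E{\left(L,p \right)} = \frac{31}{8}$
$\left(-6\right) \left(-125\right) + E{\left(7,-5 \right)} = \left(-6\right) \left(-125\right) + \frac{31}{8} = 750 + \frac{31}{8} = \frac{6031}{8}$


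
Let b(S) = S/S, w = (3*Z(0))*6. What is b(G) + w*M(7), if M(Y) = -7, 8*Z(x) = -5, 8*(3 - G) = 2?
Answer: 319/4 ≈ 79.750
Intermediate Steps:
G = 11/4 (G = 3 - ⅛*2 = 3 - ¼ = 11/4 ≈ 2.7500)
Z(x) = -5/8 (Z(x) = (⅛)*(-5) = -5/8)
w = -45/4 (w = (3*(-5/8))*6 = -15/8*6 = -45/4 ≈ -11.250)
b(S) = 1
b(G) + w*M(7) = 1 - 45/4*(-7) = 1 + 315/4 = 319/4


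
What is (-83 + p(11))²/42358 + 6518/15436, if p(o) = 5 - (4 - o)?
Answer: 44237790/81729761 ≈ 0.54127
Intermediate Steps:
p(o) = 1 + o (p(o) = 5 + (-4 + o) = 1 + o)
(-83 + p(11))²/42358 + 6518/15436 = (-83 + (1 + 11))²/42358 + 6518/15436 = (-83 + 12)²*(1/42358) + 6518*(1/15436) = (-71)²*(1/42358) + 3259/7718 = 5041*(1/42358) + 3259/7718 = 5041/42358 + 3259/7718 = 44237790/81729761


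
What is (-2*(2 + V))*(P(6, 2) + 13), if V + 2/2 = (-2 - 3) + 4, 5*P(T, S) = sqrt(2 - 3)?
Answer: 0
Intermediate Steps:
P(T, S) = I/5 (P(T, S) = sqrt(2 - 3)/5 = sqrt(-1)/5 = I/5)
V = -2 (V = -1 + ((-2 - 3) + 4) = -1 + (-5 + 4) = -1 - 1 = -2)
(-2*(2 + V))*(P(6, 2) + 13) = (-2*(2 - 2))*(I/5 + 13) = (-2*0)*(13 + I/5) = 0*(13 + I/5) = 0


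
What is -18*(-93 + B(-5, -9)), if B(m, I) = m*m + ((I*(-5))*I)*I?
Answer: -64386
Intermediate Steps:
B(m, I) = m**2 - 5*I**3 (B(m, I) = m**2 + ((-5*I)*I)*I = m**2 + (-5*I**2)*I = m**2 - 5*I**3)
-18*(-93 + B(-5, -9)) = -18*(-93 + ((-5)**2 - 5*(-9)**3)) = -18*(-93 + (25 - 5*(-729))) = -18*(-93 + (25 + 3645)) = -18*(-93 + 3670) = -18*3577 = -64386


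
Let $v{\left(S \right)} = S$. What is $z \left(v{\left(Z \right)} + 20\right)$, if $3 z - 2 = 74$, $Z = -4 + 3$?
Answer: $\frac{1444}{3} \approx 481.33$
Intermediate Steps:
$Z = -1$
$z = \frac{76}{3}$ ($z = \frac{2}{3} + \frac{1}{3} \cdot 74 = \frac{2}{3} + \frac{74}{3} = \frac{76}{3} \approx 25.333$)
$z \left(v{\left(Z \right)} + 20\right) = \frac{76 \left(-1 + 20\right)}{3} = \frac{76}{3} \cdot 19 = \frac{1444}{3}$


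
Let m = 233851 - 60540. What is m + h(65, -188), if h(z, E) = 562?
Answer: 173873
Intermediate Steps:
m = 173311
m + h(65, -188) = 173311 + 562 = 173873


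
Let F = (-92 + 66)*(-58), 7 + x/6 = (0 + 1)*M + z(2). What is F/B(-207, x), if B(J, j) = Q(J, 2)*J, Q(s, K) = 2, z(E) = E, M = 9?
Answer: -754/207 ≈ -3.6425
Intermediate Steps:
x = 24 (x = -42 + 6*((0 + 1)*9 + 2) = -42 + 6*(1*9 + 2) = -42 + 6*(9 + 2) = -42 + 6*11 = -42 + 66 = 24)
F = 1508 (F = -26*(-58) = 1508)
B(J, j) = 2*J
F/B(-207, x) = 1508/((2*(-207))) = 1508/(-414) = 1508*(-1/414) = -754/207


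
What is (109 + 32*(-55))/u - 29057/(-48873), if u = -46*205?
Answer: 354696833/460872390 ≈ 0.76962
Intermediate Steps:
u = -9430
(109 + 32*(-55))/u - 29057/(-48873) = (109 + 32*(-55))/(-9430) - 29057/(-48873) = (109 - 1760)*(-1/9430) - 29057*(-1/48873) = -1651*(-1/9430) + 29057/48873 = 1651/9430 + 29057/48873 = 354696833/460872390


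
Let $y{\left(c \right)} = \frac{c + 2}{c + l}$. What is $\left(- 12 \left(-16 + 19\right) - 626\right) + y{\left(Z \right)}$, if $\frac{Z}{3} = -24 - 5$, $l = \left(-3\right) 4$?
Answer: $- \frac{65453}{99} \approx -661.14$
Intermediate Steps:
$l = -12$
$Z = -87$ ($Z = 3 \left(-24 - 5\right) = 3 \left(-29\right) = -87$)
$y{\left(c \right)} = \frac{2 + c}{-12 + c}$ ($y{\left(c \right)} = \frac{c + 2}{c - 12} = \frac{2 + c}{-12 + c}$)
$\left(- 12 \left(-16 + 19\right) - 626\right) + y{\left(Z \right)} = \left(- 12 \left(-16 + 19\right) - 626\right) + \frac{2 - 87}{-12 - 87} = \left(\left(-12\right) 3 - 626\right) + \frac{1}{-99} \left(-85\right) = \left(-36 - 626\right) - - \frac{85}{99} = -662 + \frac{85}{99} = - \frac{65453}{99}$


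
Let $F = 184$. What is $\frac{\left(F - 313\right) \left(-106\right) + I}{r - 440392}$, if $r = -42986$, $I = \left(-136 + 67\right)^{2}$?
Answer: $- \frac{6145}{161126} \approx -0.038138$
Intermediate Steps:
$I = 4761$ ($I = \left(-69\right)^{2} = 4761$)
$\frac{\left(F - 313\right) \left(-106\right) + I}{r - 440392} = \frac{\left(184 - 313\right) \left(-106\right) + 4761}{-42986 - 440392} = \frac{\left(-129\right) \left(-106\right) + 4761}{-483378} = \left(13674 + 4761\right) \left(- \frac{1}{483378}\right) = 18435 \left(- \frac{1}{483378}\right) = - \frac{6145}{161126}$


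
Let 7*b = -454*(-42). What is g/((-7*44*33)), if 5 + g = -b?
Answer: 2729/10164 ≈ 0.26850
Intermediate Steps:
b = 2724 (b = (-454*(-42))/7 = (⅐)*19068 = 2724)
g = -2729 (g = -5 - 1*2724 = -5 - 2724 = -2729)
g/((-7*44*33)) = -2729/(-7*44*33) = -2729/((-308*33)) = -2729/(-10164) = -2729*(-1/10164) = 2729/10164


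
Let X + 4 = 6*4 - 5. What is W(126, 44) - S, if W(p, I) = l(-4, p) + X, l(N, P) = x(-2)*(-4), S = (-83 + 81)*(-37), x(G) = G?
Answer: -51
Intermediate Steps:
S = 74 (S = -2*(-37) = 74)
l(N, P) = 8 (l(N, P) = -2*(-4) = 8)
X = 15 (X = -4 + (6*4 - 5) = -4 + (24 - 5) = -4 + 19 = 15)
W(p, I) = 23 (W(p, I) = 8 + 15 = 23)
W(126, 44) - S = 23 - 1*74 = 23 - 74 = -51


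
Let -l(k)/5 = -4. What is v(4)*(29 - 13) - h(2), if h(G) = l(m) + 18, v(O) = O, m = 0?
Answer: 26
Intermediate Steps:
l(k) = 20 (l(k) = -5*(-4) = 20)
h(G) = 38 (h(G) = 20 + 18 = 38)
v(4)*(29 - 13) - h(2) = 4*(29 - 13) - 1*38 = 4*16 - 38 = 64 - 38 = 26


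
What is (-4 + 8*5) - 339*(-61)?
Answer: 20715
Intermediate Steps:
(-4 + 8*5) - 339*(-61) = (-4 + 40) + 20679 = 36 + 20679 = 20715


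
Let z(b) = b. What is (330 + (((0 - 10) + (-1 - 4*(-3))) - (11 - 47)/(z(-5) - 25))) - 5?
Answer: 1624/5 ≈ 324.80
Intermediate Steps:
(330 + (((0 - 10) + (-1 - 4*(-3))) - (11 - 47)/(z(-5) - 25))) - 5 = (330 + (((0 - 10) + (-1 - 4*(-3))) - (11 - 47)/(-5 - 25))) - 5 = (330 + ((-10 + (-1 + 12)) - (-36)/(-30))) - 5 = (330 + ((-10 + 11) - (-36)*(-1)/30)) - 5 = (330 + (1 - 1*6/5)) - 5 = (330 + (1 - 6/5)) - 5 = (330 - 1/5) - 5 = 1649/5 - 5 = 1624/5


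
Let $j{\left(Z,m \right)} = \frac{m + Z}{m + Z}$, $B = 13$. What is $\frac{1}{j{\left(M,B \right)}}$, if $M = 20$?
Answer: $1$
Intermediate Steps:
$j{\left(Z,m \right)} = 1$ ($j{\left(Z,m \right)} = \frac{Z + m}{Z + m} = 1$)
$\frac{1}{j{\left(M,B \right)}} = 1^{-1} = 1$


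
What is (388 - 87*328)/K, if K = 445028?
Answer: -7037/111257 ≈ -0.063250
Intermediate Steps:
(388 - 87*328)/K = (388 - 87*328)/445028 = (388 - 28536)*(1/445028) = -28148*1/445028 = -7037/111257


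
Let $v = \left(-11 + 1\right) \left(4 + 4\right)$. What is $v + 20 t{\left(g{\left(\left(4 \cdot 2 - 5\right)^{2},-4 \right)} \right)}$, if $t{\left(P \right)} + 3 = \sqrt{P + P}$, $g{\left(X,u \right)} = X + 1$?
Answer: $-140 + 40 \sqrt{5} \approx -50.557$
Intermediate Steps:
$v = -80$ ($v = \left(-10\right) 8 = -80$)
$g{\left(X,u \right)} = 1 + X$
$t{\left(P \right)} = -3 + \sqrt{2} \sqrt{P}$ ($t{\left(P \right)} = -3 + \sqrt{P + P} = -3 + \sqrt{2 P} = -3 + \sqrt{2} \sqrt{P}$)
$v + 20 t{\left(g{\left(\left(4 \cdot 2 - 5\right)^{2},-4 \right)} \right)} = -80 + 20 \left(-3 + \sqrt{2} \sqrt{1 + \left(4 \cdot 2 - 5\right)^{2}}\right) = -80 + 20 \left(-3 + \sqrt{2} \sqrt{1 + \left(8 - 5\right)^{2}}\right) = -80 + 20 \left(-3 + \sqrt{2} \sqrt{1 + 3^{2}}\right) = -80 + 20 \left(-3 + \sqrt{2} \sqrt{1 + 9}\right) = -80 + 20 \left(-3 + \sqrt{2} \sqrt{10}\right) = -80 + 20 \left(-3 + 2 \sqrt{5}\right) = -80 - \left(60 - 40 \sqrt{5}\right) = -140 + 40 \sqrt{5}$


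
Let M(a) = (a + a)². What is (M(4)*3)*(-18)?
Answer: -3456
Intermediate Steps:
M(a) = 4*a² (M(a) = (2*a)² = 4*a²)
(M(4)*3)*(-18) = ((4*4²)*3)*(-18) = ((4*16)*3)*(-18) = (64*3)*(-18) = 192*(-18) = -3456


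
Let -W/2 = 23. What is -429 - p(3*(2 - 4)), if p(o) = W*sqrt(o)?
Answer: -429 + 46*I*sqrt(6) ≈ -429.0 + 112.68*I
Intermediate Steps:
W = -46 (W = -2*23 = -46)
p(o) = -46*sqrt(o)
-429 - p(3*(2 - 4)) = -429 - (-46)*sqrt(3*(2 - 4)) = -429 - (-46)*sqrt(3*(-2)) = -429 - (-46)*sqrt(-6) = -429 - (-46)*I*sqrt(6) = -429 + 46*I*sqrt(6)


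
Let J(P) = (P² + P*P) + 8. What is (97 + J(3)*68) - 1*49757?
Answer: -47892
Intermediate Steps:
J(P) = 8 + 2*P² (J(P) = (P² + P²) + 8 = 2*P² + 8 = 8 + 2*P²)
(97 + J(3)*68) - 1*49757 = (97 + (8 + 2*3²)*68) - 1*49757 = (97 + (8 + 2*9)*68) - 49757 = (97 + (8 + 18)*68) - 49757 = (97 + 26*68) - 49757 = (97 + 1768) - 49757 = 1865 - 49757 = -47892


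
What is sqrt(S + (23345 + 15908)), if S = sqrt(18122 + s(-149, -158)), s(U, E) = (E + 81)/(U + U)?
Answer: sqrt(3485823412 + 298*sqrt(1609329034))/298 ≈ 198.46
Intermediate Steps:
s(U, E) = (81 + E)/(2*U) (s(U, E) = (81 + E)/((2*U)) = (81 + E)*(1/(2*U)) = (81 + E)/(2*U))
S = sqrt(1609329034)/298 (S = sqrt(18122 + (1/2)*(81 - 158)/(-149)) = sqrt(18122 + (1/2)*(-1/149)*(-77)) = sqrt(18122 + 77/298) = sqrt(5400433/298) = sqrt(1609329034)/298 ≈ 134.62)
sqrt(S + (23345 + 15908)) = sqrt(sqrt(1609329034)/298 + (23345 + 15908)) = sqrt(sqrt(1609329034)/298 + 39253) = sqrt(39253 + sqrt(1609329034)/298)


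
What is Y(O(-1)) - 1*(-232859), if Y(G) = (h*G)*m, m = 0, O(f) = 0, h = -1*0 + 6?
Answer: 232859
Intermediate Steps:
h = 6 (h = 0 + 6 = 6)
Y(G) = 0 (Y(G) = (6*G)*0 = 0)
Y(O(-1)) - 1*(-232859) = 0 - 1*(-232859) = 0 + 232859 = 232859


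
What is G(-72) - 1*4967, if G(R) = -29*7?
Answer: -5170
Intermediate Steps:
G(R) = -203
G(-72) - 1*4967 = -203 - 1*4967 = -203 - 4967 = -5170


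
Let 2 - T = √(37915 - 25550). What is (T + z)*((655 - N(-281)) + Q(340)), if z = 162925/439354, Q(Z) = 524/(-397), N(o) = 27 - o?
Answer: 142948504755/174423538 - 137235*√12365/397 ≈ -37619.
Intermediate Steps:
Q(Z) = -524/397 (Q(Z) = 524*(-1/397) = -524/397)
T = 2 - √12365 (T = 2 - √(37915 - 25550) = 2 - √12365 ≈ -109.20)
z = 162925/439354 (z = 162925*(1/439354) = 162925/439354 ≈ 0.37083)
(T + z)*((655 - N(-281)) + Q(340)) = ((2 - √12365) + 162925/439354)*((655 - (27 - 1*(-281))) - 524/397) = (1041633/439354 - √12365)*((655 - (27 + 281)) - 524/397) = (1041633/439354 - √12365)*((655 - 1*308) - 524/397) = (1041633/439354 - √12365)*((655 - 308) - 524/397) = (1041633/439354 - √12365)*(347 - 524/397) = (1041633/439354 - √12365)*(137235/397) = 142948504755/174423538 - 137235*√12365/397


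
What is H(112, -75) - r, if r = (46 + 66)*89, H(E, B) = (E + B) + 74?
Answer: -9857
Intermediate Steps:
H(E, B) = 74 + B + E (H(E, B) = (B + E) + 74 = 74 + B + E)
r = 9968 (r = 112*89 = 9968)
H(112, -75) - r = (74 - 75 + 112) - 1*9968 = 111 - 9968 = -9857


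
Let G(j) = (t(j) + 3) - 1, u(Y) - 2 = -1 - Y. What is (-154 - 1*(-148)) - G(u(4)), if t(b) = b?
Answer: -5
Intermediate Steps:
u(Y) = 1 - Y (u(Y) = 2 + (-1 - Y) = 1 - Y)
G(j) = 2 + j (G(j) = (j + 3) - 1 = (3 + j) - 1 = 2 + j)
(-154 - 1*(-148)) - G(u(4)) = (-154 - 1*(-148)) - (2 + (1 - 1*4)) = (-154 + 148) - (2 + (1 - 4)) = -6 - (2 - 3) = -6 - 1*(-1) = -6 + 1 = -5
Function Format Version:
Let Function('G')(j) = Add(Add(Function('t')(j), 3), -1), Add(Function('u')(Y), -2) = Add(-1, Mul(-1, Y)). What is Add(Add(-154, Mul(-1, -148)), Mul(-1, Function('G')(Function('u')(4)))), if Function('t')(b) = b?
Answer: -5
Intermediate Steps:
Function('u')(Y) = Add(1, Mul(-1, Y)) (Function('u')(Y) = Add(2, Add(-1, Mul(-1, Y))) = Add(1, Mul(-1, Y)))
Function('G')(j) = Add(2, j) (Function('G')(j) = Add(Add(j, 3), -1) = Add(Add(3, j), -1) = Add(2, j))
Add(Add(-154, Mul(-1, -148)), Mul(-1, Function('G')(Function('u')(4)))) = Add(Add(-154, Mul(-1, -148)), Mul(-1, Add(2, Add(1, Mul(-1, 4))))) = Add(Add(-154, 148), Mul(-1, Add(2, Add(1, -4)))) = Add(-6, Mul(-1, Add(2, -3))) = Add(-6, Mul(-1, -1)) = Add(-6, 1) = -5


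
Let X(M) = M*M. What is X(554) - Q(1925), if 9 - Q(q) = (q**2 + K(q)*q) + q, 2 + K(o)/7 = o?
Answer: 29926882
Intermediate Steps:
X(M) = M**2
K(o) = -14 + 7*o
Q(q) = 9 - q - q**2 - q*(-14 + 7*q) (Q(q) = 9 - ((q**2 + (-14 + 7*q)*q) + q) = 9 - ((q**2 + q*(-14 + 7*q)) + q) = 9 - (q + q**2 + q*(-14 + 7*q)) = 9 + (-q - q**2 - q*(-14 + 7*q)) = 9 - q - q**2 - q*(-14 + 7*q))
X(554) - Q(1925) = 554**2 - (9 - 8*1925**2 + 13*1925) = 306916 - (9 - 8*3705625 + 25025) = 306916 - (9 - 29645000 + 25025) = 306916 - 1*(-29619966) = 306916 + 29619966 = 29926882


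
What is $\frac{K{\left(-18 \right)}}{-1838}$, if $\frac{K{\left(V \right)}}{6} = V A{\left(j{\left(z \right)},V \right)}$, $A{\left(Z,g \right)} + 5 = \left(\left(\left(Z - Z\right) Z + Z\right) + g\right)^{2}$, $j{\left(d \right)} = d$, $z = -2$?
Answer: $\frac{21330}{919} \approx 23.21$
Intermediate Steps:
$A{\left(Z,g \right)} = -5 + \left(Z + g\right)^{2}$ ($A{\left(Z,g \right)} = -5 + \left(\left(\left(Z - Z\right) Z + Z\right) + g\right)^{2} = -5 + \left(\left(0 Z + Z\right) + g\right)^{2} = -5 + \left(\left(0 + Z\right) + g\right)^{2} = -5 + \left(Z + g\right)^{2}$)
$K{\left(V \right)} = 6 V \left(-5 + \left(-2 + V\right)^{2}\right)$
$\frac{K{\left(-18 \right)}}{-1838} = \frac{6 \left(-18\right) \left(-5 + \left(-2 - 18\right)^{2}\right)}{-1838} = 6 \left(-18\right) \left(-5 + \left(-20\right)^{2}\right) \left(- \frac{1}{1838}\right) = 6 \left(-18\right) \left(-5 + 400\right) \left(- \frac{1}{1838}\right) = 6 \left(-18\right) 395 \left(- \frac{1}{1838}\right) = \left(-42660\right) \left(- \frac{1}{1838}\right) = \frac{21330}{919}$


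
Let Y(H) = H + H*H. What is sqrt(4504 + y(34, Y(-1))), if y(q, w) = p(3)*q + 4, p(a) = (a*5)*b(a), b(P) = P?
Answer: sqrt(6038) ≈ 77.705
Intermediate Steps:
Y(H) = H + H**2
p(a) = 5*a**2 (p(a) = (a*5)*a = (5*a)*a = 5*a**2)
y(q, w) = 4 + 45*q (y(q, w) = (5*3**2)*q + 4 = (5*9)*q + 4 = 45*q + 4 = 4 + 45*q)
sqrt(4504 + y(34, Y(-1))) = sqrt(4504 + (4 + 45*34)) = sqrt(4504 + (4 + 1530)) = sqrt(4504 + 1534) = sqrt(6038)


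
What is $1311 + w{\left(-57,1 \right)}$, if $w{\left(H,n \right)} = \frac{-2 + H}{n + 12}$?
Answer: $\frac{16984}{13} \approx 1306.5$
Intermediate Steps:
$w{\left(H,n \right)} = \frac{-2 + H}{12 + n}$
$1311 + w{\left(-57,1 \right)} = 1311 + \frac{-2 - 57}{12 + 1} = 1311 + \frac{1}{13} \left(-59\right) = 1311 - \frac{59}{13} = \frac{16984}{13}$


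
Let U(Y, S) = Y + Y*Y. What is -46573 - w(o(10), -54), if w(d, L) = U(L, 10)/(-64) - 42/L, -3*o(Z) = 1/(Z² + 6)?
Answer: -13400369/288 ≈ -46529.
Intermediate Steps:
o(Z) = -1/(3*(6 + Z²)) (o(Z) = -1/(3*(Z² + 6)) = -1/(3*(6 + Z²)))
U(Y, S) = Y + Y²
w(d, L) = -42/L - L*(1 + L)/64 (w(d, L) = (L*(1 + L))/(-64) - 42/L = (L*(1 + L))*(-1/64) - 42/L = -L*(1 + L)/64 - 42/L = -42/L - L*(1 + L)/64)
-46573 - w(o(10), -54) = -46573 - (-2688 + (-54)²*(-1 - 1*(-54)))/(64*(-54)) = -46573 - (-1)*(-2688 + 2916*(-1 + 54))/(64*54) = -46573 - (-1)*(-2688 + 2916*53)/(64*54) = -46573 - (-1)*(-2688 + 154548)/(64*54) = -46573 - (-1)*151860/(64*54) = -46573 - 1*(-12655/288) = -46573 + 12655/288 = -13400369/288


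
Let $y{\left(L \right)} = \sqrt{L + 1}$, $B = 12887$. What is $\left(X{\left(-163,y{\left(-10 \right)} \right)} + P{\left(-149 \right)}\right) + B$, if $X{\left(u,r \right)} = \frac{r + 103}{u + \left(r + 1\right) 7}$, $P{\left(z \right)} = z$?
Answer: $\frac{105197807}{8259} - \frac{877 i}{8259} \approx 12737.0 - 0.10619 i$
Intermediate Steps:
$y{\left(L \right)} = \sqrt{1 + L}$
$X{\left(u,r \right)} = \frac{103 + r}{7 + u + 7 r}$ ($X{\left(u,r \right)} = \frac{103 + r}{u + \left(1 + r\right) 7} = \frac{103 + r}{u + \left(7 + 7 r\right)} = \frac{103 + r}{7 + u + 7 r}$)
$\left(X{\left(-163,y{\left(-10 \right)} \right)} + P{\left(-149 \right)}\right) + B = \left(\frac{103 + \sqrt{1 - 10}}{7 - 163 + 7 \sqrt{1 - 10}} - 149\right) + 12887 = \left(\frac{103 + \sqrt{-9}}{7 - 163 + 7 \sqrt{-9}} - 149\right) + 12887 = \left(\frac{103 + 3 i}{7 - 163 + 7 \cdot 3 i} - 149\right) + 12887 = \left(\frac{103 + 3 i}{7 - 163 + 21 i} - 149\right) + 12887 = \left(\frac{103 + 3 i}{-156 + 21 i} - 149\right) + 12887 = \left(\frac{-156 - 21 i}{24777} \left(103 + 3 i\right) - 149\right) + 12887 = \left(\frac{\left(-156 - 21 i\right) \left(103 + 3 i\right)}{24777} - 149\right) + 12887 = \left(-149 + \frac{\left(-156 - 21 i\right) \left(103 + 3 i\right)}{24777}\right) + 12887 = 12738 + \frac{\left(-156 - 21 i\right) \left(103 + 3 i\right)}{24777}$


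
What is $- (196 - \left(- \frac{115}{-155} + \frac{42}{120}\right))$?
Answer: $- \frac{120843}{620} \approx -194.91$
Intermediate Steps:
$- (196 - \left(- \frac{115}{-155} + \frac{42}{120}\right)) = - (196 - \left(\left(-115\right) \left(- \frac{1}{155}\right) + 42 \cdot \frac{1}{120}\right)) = - (196 - \left(\frac{23}{31} + \frac{7}{20}\right)) = - (196 - \frac{677}{620}) = \left(-1\right) \frac{120843}{620} = - \frac{120843}{620}$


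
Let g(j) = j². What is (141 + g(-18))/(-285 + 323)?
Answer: 465/38 ≈ 12.237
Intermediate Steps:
(141 + g(-18))/(-285 + 323) = (141 + (-18)²)/(-285 + 323) = (141 + 324)/38 = 465*(1/38) = 465/38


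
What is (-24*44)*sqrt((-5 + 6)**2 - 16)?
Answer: -1056*I*sqrt(15) ≈ -4089.9*I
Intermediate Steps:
(-24*44)*sqrt((-5 + 6)**2 - 16) = -1056*sqrt(1**2 - 16) = -1056*sqrt(1 - 16) = -1056*I*sqrt(15)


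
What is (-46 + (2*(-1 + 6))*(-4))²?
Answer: 7396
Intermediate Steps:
(-46 + (2*(-1 + 6))*(-4))² = (-46 + (2*5)*(-4))² = (-46 + 10*(-4))² = (-46 - 40)² = (-86)² = 7396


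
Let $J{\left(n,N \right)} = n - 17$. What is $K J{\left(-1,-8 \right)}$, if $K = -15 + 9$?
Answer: $108$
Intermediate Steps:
$K = -6$
$J{\left(n,N \right)} = -17 + n$ ($J{\left(n,N \right)} = n - 17 = -17 + n$)
$K J{\left(-1,-8 \right)} = - 6 \left(-17 - 1\right) = \left(-6\right) \left(-18\right) = 108$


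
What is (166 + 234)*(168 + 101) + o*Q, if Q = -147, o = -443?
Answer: 172721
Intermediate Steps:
(166 + 234)*(168 + 101) + o*Q = (166 + 234)*(168 + 101) - 443*(-147) = 400*269 + 65121 = 107600 + 65121 = 172721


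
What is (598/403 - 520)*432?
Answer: -6943968/31 ≈ -2.2400e+5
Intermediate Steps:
(598/403 - 520)*432 = (598*(1/403) - 520)*432 = (46/31 - 520)*432 = -16074/31*432 = -6943968/31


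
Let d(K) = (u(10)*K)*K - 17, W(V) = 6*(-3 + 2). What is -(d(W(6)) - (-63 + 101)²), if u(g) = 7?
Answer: 1209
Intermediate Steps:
W(V) = -6 (W(V) = 6*(-1) = -6)
d(K) = -17 + 7*K² (d(K) = (7*K)*K - 17 = 7*K² - 17 = -17 + 7*K²)
-(d(W(6)) - (-63 + 101)²) = -((-17 + 7*(-6)²) - (-63 + 101)²) = -((-17 + 7*36) - 1*38²) = -((-17 + 252) - 1*1444) = -(235 - 1444) = -1*(-1209) = 1209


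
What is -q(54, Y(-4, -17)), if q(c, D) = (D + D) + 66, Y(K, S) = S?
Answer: -32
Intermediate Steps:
q(c, D) = 66 + 2*D (q(c, D) = 2*D + 66 = 66 + 2*D)
-q(54, Y(-4, -17)) = -(66 + 2*(-17)) = -(66 - 34) = -1*32 = -32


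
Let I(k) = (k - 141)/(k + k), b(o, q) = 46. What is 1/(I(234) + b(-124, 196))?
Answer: 156/7207 ≈ 0.021646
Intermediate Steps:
I(k) = (-141 + k)/(2*k) (I(k) = (-141 + k)/((2*k)) = (-141 + k)*(1/(2*k)) = (-141 + k)/(2*k))
1/(I(234) + b(-124, 196)) = 1/((½)*(-141 + 234)/234 + 46) = 1/((½)*(1/234)*93 + 46) = 1/(31/156 + 46) = 1/(7207/156) = 156/7207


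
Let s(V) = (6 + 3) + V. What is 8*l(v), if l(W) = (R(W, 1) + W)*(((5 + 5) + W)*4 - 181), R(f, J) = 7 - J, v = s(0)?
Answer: -12600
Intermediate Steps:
s(V) = 9 + V
v = 9 (v = 9 + 0 = 9)
l(W) = (-141 + 4*W)*(6 + W) (l(W) = ((7 - 1*1) + W)*(((5 + 5) + W)*4 - 181) = ((7 - 1) + W)*((10 + W)*4 - 181) = (6 + W)*((40 + 4*W) - 181) = (6 + W)*(-141 + 4*W) = (-141 + 4*W)*(6 + W))
8*l(v) = 8*(-846 - 117*9 + 4*9**2) = 8*(-846 - 1053 + 4*81) = 8*(-846 - 1053 + 324) = 8*(-1575) = -12600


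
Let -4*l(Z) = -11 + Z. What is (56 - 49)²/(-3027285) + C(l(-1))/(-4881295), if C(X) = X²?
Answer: -53285804/2955414226815 ≈ -1.8030e-5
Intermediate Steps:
l(Z) = 11/4 - Z/4 (l(Z) = -(-11 + Z)/4 = 11/4 - Z/4)
(56 - 49)²/(-3027285) + C(l(-1))/(-4881295) = (56 - 49)²/(-3027285) + (11/4 - ¼*(-1))²/(-4881295) = 7²*(-1/3027285) + (11/4 + ¼)²*(-1/4881295) = 49*(-1/3027285) + 3²*(-1/4881295) = -49/3027285 + 9*(-1/4881295) = -49/3027285 - 9/4881295 = -53285804/2955414226815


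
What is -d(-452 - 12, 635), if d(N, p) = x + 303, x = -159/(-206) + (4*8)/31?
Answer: -1946479/6386 ≈ -304.80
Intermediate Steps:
x = 11521/6386 (x = -159*(-1/206) + 32*(1/31) = 159/206 + 32/31 = 11521/6386 ≈ 1.8041)
d(N, p) = 1946479/6386 (d(N, p) = 11521/6386 + 303 = 1946479/6386)
-d(-452 - 12, 635) = -1*1946479/6386 = -1946479/6386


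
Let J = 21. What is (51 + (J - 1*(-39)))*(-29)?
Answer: -3219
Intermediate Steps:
(51 + (J - 1*(-39)))*(-29) = (51 + (21 - 1*(-39)))*(-29) = (51 + (21 + 39))*(-29) = (51 + 60)*(-29) = 111*(-29) = -3219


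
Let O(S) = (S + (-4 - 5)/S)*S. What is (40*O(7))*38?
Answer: 60800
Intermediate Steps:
O(S) = S*(S - 9/S) (O(S) = (S - 9/S)*S = S*(S - 9/S))
(40*O(7))*38 = (40*(-9 + 7²))*38 = (40*(-9 + 49))*38 = (40*40)*38 = 1600*38 = 60800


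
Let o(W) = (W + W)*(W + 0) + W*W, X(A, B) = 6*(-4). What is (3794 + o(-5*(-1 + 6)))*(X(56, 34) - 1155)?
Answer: -6683751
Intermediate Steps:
X(A, B) = -24
o(W) = 3*W² (o(W) = (2*W)*W + W² = 2*W² + W² = 3*W²)
(3794 + o(-5*(-1 + 6)))*(X(56, 34) - 1155) = (3794 + 3*(-5*(-1 + 6))²)*(-24 - 1155) = (3794 + 3*(-5*5)²)*(-1179) = (3794 + 3*(-25)²)*(-1179) = (3794 + 3*625)*(-1179) = (3794 + 1875)*(-1179) = 5669*(-1179) = -6683751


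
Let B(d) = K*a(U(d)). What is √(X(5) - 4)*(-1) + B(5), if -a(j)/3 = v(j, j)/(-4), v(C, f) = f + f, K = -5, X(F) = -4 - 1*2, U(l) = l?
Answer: -75/2 - I*√10 ≈ -37.5 - 3.1623*I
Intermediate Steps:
X(F) = -6 (X(F) = -4 - 2 = -6)
v(C, f) = 2*f
a(j) = 3*j/2 (a(j) = -3*2*j/(-4) = -3*2*j*(-1)/4 = -(-3)*j/2 = 3*j/2)
B(d) = -15*d/2
√(X(5) - 4)*(-1) + B(5) = √(-6 - 4)*(-1) - 15/2*5 = √(-10)*(-1) - 75/2 = (I*√10)*(-1) - 75/2 = -I*√10 - 75/2 = -75/2 - I*√10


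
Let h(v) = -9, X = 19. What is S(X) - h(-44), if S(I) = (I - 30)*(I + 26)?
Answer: -486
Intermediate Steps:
S(I) = (-30 + I)*(26 + I)
S(X) - h(-44) = (-780 + 19**2 - 4*19) - 1*(-9) = (-780 + 361 - 76) + 9 = -495 + 9 = -486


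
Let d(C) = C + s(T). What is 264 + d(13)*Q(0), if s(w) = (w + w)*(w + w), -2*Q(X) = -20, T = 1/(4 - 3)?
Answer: 434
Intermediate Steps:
T = 1 (T = 1/1 = 1)
Q(X) = 10 (Q(X) = -½*(-20) = 10)
s(w) = 4*w² (s(w) = (2*w)*(2*w) = 4*w²)
d(C) = 4 + C (d(C) = C + 4*1² = C + 4*1 = C + 4 = 4 + C)
264 + d(13)*Q(0) = 264 + (4 + 13)*10 = 264 + 17*10 = 264 + 170 = 434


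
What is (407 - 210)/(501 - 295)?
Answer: 197/206 ≈ 0.95631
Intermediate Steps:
(407 - 210)/(501 - 295) = 197/206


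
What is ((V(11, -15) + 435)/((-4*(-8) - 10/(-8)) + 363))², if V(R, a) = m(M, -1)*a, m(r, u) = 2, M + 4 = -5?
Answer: 104976/100489 ≈ 1.0447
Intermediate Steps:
M = -9 (M = -4 - 5 = -9)
V(R, a) = 2*a
((V(11, -15) + 435)/((-4*(-8) - 10/(-8)) + 363))² = ((2*(-15) + 435)/((-4*(-8) - 10/(-8)) + 363))² = ((-30 + 435)/((32 - 10*(-⅛)) + 363))² = (405/((32 + 5/4) + 363))² = (405/(133/4 + 363))² = (405/(1585/4))² = (405*(4/1585))² = (324/317)² = 104976/100489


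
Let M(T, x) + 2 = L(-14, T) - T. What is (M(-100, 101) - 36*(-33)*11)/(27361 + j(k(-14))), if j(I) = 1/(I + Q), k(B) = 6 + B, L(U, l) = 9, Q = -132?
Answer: 1844500/3830539 ≈ 0.48152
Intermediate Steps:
M(T, x) = 7 - T (M(T, x) = -2 + (9 - T) = 7 - T)
j(I) = 1/(-132 + I) (j(I) = 1/(I - 132) = 1/(-132 + I))
(M(-100, 101) - 36*(-33)*11)/(27361 + j(k(-14))) = ((7 - 1*(-100)) - 36*(-33)*11)/(27361 + 1/(-132 + (6 - 14))) = ((7 + 100) + 1188*11)/(27361 + 1/(-132 - 8)) = (107 + 13068)/(27361 + 1/(-140)) = 13175/(27361 - 1/140) = 13175/(3830539/140) = 13175*(140/3830539) = 1844500/3830539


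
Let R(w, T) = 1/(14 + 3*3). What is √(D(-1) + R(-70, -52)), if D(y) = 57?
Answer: 4*√1886/23 ≈ 7.5527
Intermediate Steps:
R(w, T) = 1/23 (R(w, T) = 1/(14 + 9) = 1/23)
√(D(-1) + R(-70, -52)) = √(57 + 1/23) = √(1312/23) = 4*√1886/23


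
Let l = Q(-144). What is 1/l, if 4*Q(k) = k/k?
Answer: 4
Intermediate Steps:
Q(k) = 1/4 (Q(k) = (k/k)/4 = (1/4)*1 = 1/4)
l = 1/4 ≈ 0.25000
1/l = 1/(1/4) = 4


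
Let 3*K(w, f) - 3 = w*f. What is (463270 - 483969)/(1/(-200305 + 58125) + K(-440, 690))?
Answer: 2942983820/14388473821 ≈ 0.20454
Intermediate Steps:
K(w, f) = 1 + f*w/3 (K(w, f) = 1 + (w*f)/3 = 1 + (f*w)/3 = 1 + f*w/3)
(463270 - 483969)/(1/(-200305 + 58125) + K(-440, 690)) = (463270 - 483969)/(1/(-200305 + 58125) + (1 + (1/3)*690*(-440))) = -20699/(1/(-142180) + (1 - 101200)) = -20699/(-1/142180 - 101199) = -20699/(-14388473821/142180) = -20699*(-142180/14388473821) = 2942983820/14388473821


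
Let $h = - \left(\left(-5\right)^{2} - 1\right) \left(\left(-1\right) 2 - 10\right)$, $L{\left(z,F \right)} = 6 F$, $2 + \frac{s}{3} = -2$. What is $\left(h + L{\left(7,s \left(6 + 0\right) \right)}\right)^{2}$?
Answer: $20736$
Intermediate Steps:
$s = -12$ ($s = -6 + 3 \left(-2\right) = -6 - 6 = -12$)
$h = 288$ ($h = - \left(25 - 1\right) \left(-2 - 10\right) = - 24 \left(-12\right) = \left(-1\right) \left(-288\right) = 288$)
$\left(h + L{\left(7,s \left(6 + 0\right) \right)}\right)^{2} = \left(288 + 6 \left(- 12 \left(6 + 0\right)\right)\right)^{2} = \left(288 + 6 \left(\left(-12\right) 6\right)\right)^{2} = \left(288 + 6 \left(-72\right)\right)^{2} = \left(288 - 432\right)^{2} = \left(-144\right)^{2} = 20736$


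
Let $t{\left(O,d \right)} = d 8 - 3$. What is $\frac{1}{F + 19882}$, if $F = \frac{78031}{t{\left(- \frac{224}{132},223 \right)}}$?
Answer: $\frac{1781}{35487873} \approx 5.0186 \cdot 10^{-5}$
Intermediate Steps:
$t{\left(O,d \right)} = -3 + 8 d$ ($t{\left(O,d \right)} = 8 d - 3 = -3 + 8 d$)
$F = \frac{78031}{1781}$ ($F = \frac{78031}{-3 + 8 \cdot 223} = \frac{78031}{-3 + 1784} = \frac{78031}{1781} \approx 43.813$)
$\frac{1}{F + 19882} = \frac{1}{\frac{78031}{1781} + 19882} = \frac{1}{\frac{35487873}{1781}} = \frac{1781}{35487873}$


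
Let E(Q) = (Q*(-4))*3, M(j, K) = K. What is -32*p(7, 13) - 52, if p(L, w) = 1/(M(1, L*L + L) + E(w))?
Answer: -1292/25 ≈ -51.680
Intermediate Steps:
E(Q) = -12*Q (E(Q) = -4*Q*3 = -12*Q)
p(L, w) = 1/(L + L**2 - 12*w) (p(L, w) = 1/((L*L + L) - 12*w) = 1/((L**2 + L) - 12*w) = 1/((L + L**2) - 12*w) = 1/(L + L**2 - 12*w))
-32*p(7, 13) - 52 = -32/(-12*13 + 7*(1 + 7)) - 52 = -32/(-156 + 7*8) - 52 = -32/(-156 + 56) - 52 = -32/(-100) - 52 = -32*(-1/100) - 52 = 8/25 - 52 = -1292/25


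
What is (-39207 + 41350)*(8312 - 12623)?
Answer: -9238473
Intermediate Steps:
(-39207 + 41350)*(8312 - 12623) = 2143*(-4311) = -9238473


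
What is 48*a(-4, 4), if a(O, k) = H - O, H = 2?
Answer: 288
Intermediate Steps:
a(O, k) = 2 - O
48*a(-4, 4) = 48*(2 - 1*(-4)) = 48*(2 + 4) = 48*6 = 288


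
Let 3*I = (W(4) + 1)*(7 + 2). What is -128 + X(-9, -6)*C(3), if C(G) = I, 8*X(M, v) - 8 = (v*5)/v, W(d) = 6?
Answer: -751/8 ≈ -93.875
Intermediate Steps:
X(M, v) = 13/8 (X(M, v) = 1 + ((v*5)/v)/8 = 1 + ((5*v)/v)/8 = 1 + (⅛)*5 = 1 + 5/8 = 13/8)
I = 21 (I = ((6 + 1)*(7 + 2))/3 = (7*9)/3 = (⅓)*63 = 21)
C(G) = 21
-128 + X(-9, -6)*C(3) = -128 + (13/8)*21 = -128 + 273/8 = -751/8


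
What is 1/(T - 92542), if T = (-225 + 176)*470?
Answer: -1/115572 ≈ -8.6526e-6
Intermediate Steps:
T = -23030 (T = -49*470 = -23030)
1/(T - 92542) = 1/(-23030 - 92542) = 1/(-115572) = -1/115572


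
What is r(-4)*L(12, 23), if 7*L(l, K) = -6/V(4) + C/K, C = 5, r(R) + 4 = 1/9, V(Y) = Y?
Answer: 295/414 ≈ 0.71256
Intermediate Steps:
r(R) = -35/9 (r(R) = -4 + 1/9 = -4 + ⅑ = -35/9)
L(l, K) = -3/14 + 5/(7*K) (L(l, K) = (-6/4 + 5/K)/7 = (-6*¼ + 5/K)/7 = (-3/2 + 5/K)/7 = -3/14 + 5/(7*K))
r(-4)*L(12, 23) = -5*(10 - 3*23)/(18*23) = -5*(10 - 69)/(18*23) = -5*(-59)/(18*23) = -35/9*(-59/322) = 295/414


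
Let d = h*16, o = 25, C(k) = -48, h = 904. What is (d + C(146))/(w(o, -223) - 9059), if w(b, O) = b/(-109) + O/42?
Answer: -3882144/2441027 ≈ -1.5904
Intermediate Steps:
w(b, O) = -b/109 + O/42 (w(b, O) = b*(-1/109) + O*(1/42) = -b/109 + O/42)
d = 14464 (d = 904*16 = 14464)
(d + C(146))/(w(o, -223) - 9059) = (14464 - 48)/((-1/109*25 + (1/42)*(-223)) - 9059) = 14416/((-25/109 - 223/42) - 9059) = 14416/(-25357/4578 - 9059) = 14416/(-41497459/4578) = 14416*(-4578/41497459) = -3882144/2441027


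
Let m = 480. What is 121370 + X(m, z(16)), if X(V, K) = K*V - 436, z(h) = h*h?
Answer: 243814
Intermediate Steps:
z(h) = h**2
X(V, K) = -436 + K*V
121370 + X(m, z(16)) = 121370 + (-436 + 16**2*480) = 121370 + (-436 + 256*480) = 121370 + (-436 + 122880) = 121370 + 122444 = 243814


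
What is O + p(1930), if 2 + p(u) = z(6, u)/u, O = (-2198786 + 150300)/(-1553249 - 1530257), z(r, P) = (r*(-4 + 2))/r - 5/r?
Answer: -23872475341/17853499740 ≈ -1.3371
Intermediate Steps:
z(r, P) = -2 - 5/r (z(r, P) = (r*(-2))/r - 5/r = (-2*r)/r - 5/r = -2 - 5/r)
O = 1024243/1541753 (O = -2048486/(-3083506) = -2048486*(-1/3083506) = 1024243/1541753 ≈ 0.66434)
p(u) = -2 - 17/(6*u) (p(u) = -2 + (-2 - 5/6)/u = -2 + (-2 - 5*⅙)/u = -2 + (-2 - ⅚)/u = -2 - 17/(6*u))
O + p(1930) = 1024243/1541753 + (-2 - 17/6/1930) = 1024243/1541753 + (-2 - 17/6*1/1930) = 1024243/1541753 + (-2 - 17/11580) = 1024243/1541753 - 23177/11580 = -23872475341/17853499740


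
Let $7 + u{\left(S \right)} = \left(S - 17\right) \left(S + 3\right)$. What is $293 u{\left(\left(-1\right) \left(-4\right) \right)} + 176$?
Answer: $-28538$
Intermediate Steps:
$u{\left(S \right)} = -7 + \left(-17 + S\right) \left(3 + S\right)$ ($u{\left(S \right)} = -7 + \left(S - 17\right) \left(S + 3\right) = -7 + \left(-17 + S\right) \left(3 + S\right)$)
$293 u{\left(\left(-1\right) \left(-4\right) \right)} + 176 = 293 \left(-58 + \left(\left(-1\right) \left(-4\right)\right)^{2} - 14 \left(\left(-1\right) \left(-4\right)\right)\right) + 176 = 293 \left(-58 + 4^{2} - 56\right) + 176 = 293 \left(-58 + 16 - 56\right) + 176 = 293 \left(-98\right) + 176 = -28714 + 176 = -28538$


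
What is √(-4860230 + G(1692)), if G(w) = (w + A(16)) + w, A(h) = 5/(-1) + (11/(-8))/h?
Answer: I*√1243353878/16 ≈ 2203.8*I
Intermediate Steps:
A(h) = -5 - 11/(8*h) (A(h) = 5*(-1) + (11*(-⅛))/h = -5 - 11/(8*h))
G(w) = -651/128 + 2*w (G(w) = (w + (-5 - 11/8/16)) + w = (w + (-5 - 11/8*1/16)) + w = (w + (-5 - 11/128)) + w = (w - 651/128) + w = (-651/128 + w) + w = -651/128 + 2*w)
√(-4860230 + G(1692)) = √(-4860230 + (-651/128 + 2*1692)) = √(-4860230 + (-651/128 + 3384)) = √(-4860230 + 432501/128) = √(-621676939/128) = I*√1243353878/16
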